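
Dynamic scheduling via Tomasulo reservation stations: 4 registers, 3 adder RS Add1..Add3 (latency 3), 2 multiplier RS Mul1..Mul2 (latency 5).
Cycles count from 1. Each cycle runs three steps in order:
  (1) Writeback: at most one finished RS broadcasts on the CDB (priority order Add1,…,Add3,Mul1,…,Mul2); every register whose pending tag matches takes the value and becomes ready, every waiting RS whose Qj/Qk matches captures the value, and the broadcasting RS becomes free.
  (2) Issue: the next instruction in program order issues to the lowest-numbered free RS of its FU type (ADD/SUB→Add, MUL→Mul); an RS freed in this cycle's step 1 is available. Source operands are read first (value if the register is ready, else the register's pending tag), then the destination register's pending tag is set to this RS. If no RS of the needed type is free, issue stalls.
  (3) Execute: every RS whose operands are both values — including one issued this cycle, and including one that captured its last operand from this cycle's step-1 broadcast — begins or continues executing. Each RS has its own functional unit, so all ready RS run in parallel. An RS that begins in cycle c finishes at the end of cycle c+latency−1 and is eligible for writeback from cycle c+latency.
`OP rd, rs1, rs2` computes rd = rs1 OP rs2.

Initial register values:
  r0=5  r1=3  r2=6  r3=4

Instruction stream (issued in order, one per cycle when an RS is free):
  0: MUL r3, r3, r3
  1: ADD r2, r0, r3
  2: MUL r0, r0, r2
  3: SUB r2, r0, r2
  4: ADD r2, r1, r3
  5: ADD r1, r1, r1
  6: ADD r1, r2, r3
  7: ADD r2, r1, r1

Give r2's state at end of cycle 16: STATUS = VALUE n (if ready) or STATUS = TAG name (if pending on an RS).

STATUS = VALUE 70

  c1: issue MUL r3<-Mul1  regs: r0:5,r1:3,r2:6,r3:Mul1
  c2: issue ADD r2<-Add1  regs: r0:5,r1:3,r2:Add1,r3:Mul1
  c3: issue MUL r0<-Mul2  regs: r0:Mul2,r1:3,r2:Add1,r3:Mul1
  c4: issue SUB r2<-Add2  regs: r0:Mul2,r1:3,r2:Add2,r3:Mul1
  c5: issue ADD r2<-Add3  regs: r0:Mul2,r1:3,r2:Add3,r3:Mul1
  c6: CDB Mul1=16; stall  regs: r0:Mul2,r1:3,r2:Add3,r3:16
  c7: stall  regs: r0:Mul2,r1:3,r2:Add3,r3:16
  c8: stall  regs: r0:Mul2,r1:3,r2:Add3,r3:16
  c9: CDB Add1=21; issue ADD r1<-Add1  regs: r0:Mul2,r1:Add1,r2:Add3,r3:16
  c10: CDB Add3=19; issue ADD r1<-Add3  regs: r0:Mul2,r1:Add3,r2:19,r3:16
  c11: stall  regs: r0:Mul2,r1:Add3,r2:19,r3:16
  c12: CDB Add1=6; issue ADD r2<-Add1  regs: r0:Mul2,r1:Add3,r2:Add1,r3:16
  c13: CDB Add3=35  regs: r0:Mul2,r1:35,r2:Add1,r3:16
  c14: CDB Mul2=105  regs: r0:105,r1:35,r2:Add1,r3:16
  c15: -  regs: r0:105,r1:35,r2:Add1,r3:16
  c16: CDB Add1=70  regs: r0:105,r1:35,r2:70,r3:16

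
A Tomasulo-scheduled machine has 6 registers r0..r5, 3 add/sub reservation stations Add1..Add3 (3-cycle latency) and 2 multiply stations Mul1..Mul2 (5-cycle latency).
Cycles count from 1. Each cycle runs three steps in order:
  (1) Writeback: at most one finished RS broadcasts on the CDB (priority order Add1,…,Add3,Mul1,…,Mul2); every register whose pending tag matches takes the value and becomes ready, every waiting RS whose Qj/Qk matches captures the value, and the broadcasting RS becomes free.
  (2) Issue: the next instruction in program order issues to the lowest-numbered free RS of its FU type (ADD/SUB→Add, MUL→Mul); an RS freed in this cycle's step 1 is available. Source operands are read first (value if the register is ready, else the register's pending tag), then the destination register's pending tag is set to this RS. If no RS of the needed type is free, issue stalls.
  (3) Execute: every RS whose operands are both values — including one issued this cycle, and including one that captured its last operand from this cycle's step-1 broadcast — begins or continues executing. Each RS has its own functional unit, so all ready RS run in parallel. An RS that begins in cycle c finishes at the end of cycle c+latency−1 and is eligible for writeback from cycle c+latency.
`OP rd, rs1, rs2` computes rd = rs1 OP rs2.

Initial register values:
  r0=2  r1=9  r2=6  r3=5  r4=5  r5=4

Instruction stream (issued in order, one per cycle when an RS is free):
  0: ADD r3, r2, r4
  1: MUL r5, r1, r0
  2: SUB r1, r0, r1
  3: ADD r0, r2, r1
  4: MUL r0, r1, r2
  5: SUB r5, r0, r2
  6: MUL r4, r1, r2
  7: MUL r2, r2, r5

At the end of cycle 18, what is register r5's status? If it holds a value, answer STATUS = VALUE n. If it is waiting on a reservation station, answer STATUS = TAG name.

c1: issue ADD r3<-Add1 | r0:2,r1:9,r2:6,r3:Add1,r4:5,r5:4
c2: issue MUL r5<-Mul1 | r0:2,r1:9,r2:6,r3:Add1,r4:5,r5:Mul1
c3: issue SUB r1<-Add2 | r0:2,r1:Add2,r2:6,r3:Add1,r4:5,r5:Mul1
c4: CDB Add1=11; issue ADD r0<-Add1 | r0:Add1,r1:Add2,r2:6,r3:11,r4:5,r5:Mul1
c5: issue MUL r0<-Mul2 | r0:Mul2,r1:Add2,r2:6,r3:11,r4:5,r5:Mul1
c6: CDB Add2=-7; issue SUB r5<-Add2 | r0:Mul2,r1:-7,r2:6,r3:11,r4:5,r5:Add2
c7: CDB Mul1=18; issue MUL r4<-Mul1 | r0:Mul2,r1:-7,r2:6,r3:11,r4:Mul1,r5:Add2
c8: stall | r0:Mul2,r1:-7,r2:6,r3:11,r4:Mul1,r5:Add2
c9: CDB Add1=-1; stall | r0:Mul2,r1:-7,r2:6,r3:11,r4:Mul1,r5:Add2
c10: stall | r0:Mul2,r1:-7,r2:6,r3:11,r4:Mul1,r5:Add2
c11: CDB Mul2=-42; issue MUL r2<-Mul2 | r0:-42,r1:-7,r2:Mul2,r3:11,r4:Mul1,r5:Add2
c12: CDB Mul1=-42 | r0:-42,r1:-7,r2:Mul2,r3:11,r4:-42,r5:Add2
c13: - | r0:-42,r1:-7,r2:Mul2,r3:11,r4:-42,r5:Add2
c14: CDB Add2=-48 | r0:-42,r1:-7,r2:Mul2,r3:11,r4:-42,r5:-48
c15: - | r0:-42,r1:-7,r2:Mul2,r3:11,r4:-42,r5:-48
c16: - | r0:-42,r1:-7,r2:Mul2,r3:11,r4:-42,r5:-48
c17: - | r0:-42,r1:-7,r2:Mul2,r3:11,r4:-42,r5:-48
c18: - | r0:-42,r1:-7,r2:Mul2,r3:11,r4:-42,r5:-48

STATUS = VALUE -48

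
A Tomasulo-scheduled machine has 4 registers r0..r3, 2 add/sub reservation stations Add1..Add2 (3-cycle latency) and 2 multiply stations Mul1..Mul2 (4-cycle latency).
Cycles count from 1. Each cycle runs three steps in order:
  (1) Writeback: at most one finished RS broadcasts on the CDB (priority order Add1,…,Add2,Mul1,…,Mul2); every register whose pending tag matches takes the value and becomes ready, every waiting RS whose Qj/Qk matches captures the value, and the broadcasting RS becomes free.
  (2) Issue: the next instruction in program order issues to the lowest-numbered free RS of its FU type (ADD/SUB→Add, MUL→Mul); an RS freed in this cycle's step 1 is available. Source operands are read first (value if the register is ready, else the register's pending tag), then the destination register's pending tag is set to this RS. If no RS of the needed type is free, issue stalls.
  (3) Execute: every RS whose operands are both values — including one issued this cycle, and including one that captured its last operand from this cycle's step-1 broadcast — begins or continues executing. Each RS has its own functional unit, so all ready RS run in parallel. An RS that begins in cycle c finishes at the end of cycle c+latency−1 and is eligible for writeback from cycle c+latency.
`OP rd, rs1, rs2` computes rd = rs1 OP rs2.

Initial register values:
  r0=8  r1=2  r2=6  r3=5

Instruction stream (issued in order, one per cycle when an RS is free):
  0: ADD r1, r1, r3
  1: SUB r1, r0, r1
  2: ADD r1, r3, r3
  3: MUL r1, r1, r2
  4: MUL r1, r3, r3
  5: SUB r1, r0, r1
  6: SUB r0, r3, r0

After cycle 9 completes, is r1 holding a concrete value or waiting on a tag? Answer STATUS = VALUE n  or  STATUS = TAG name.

STATUS = TAG Add1

cycle 1: issue ADD r1<-Add1 // r0:8,r1:Add1,r2:6,r3:5
cycle 2: issue SUB r1<-Add2 // r0:8,r1:Add2,r2:6,r3:5
cycle 3: stall // r0:8,r1:Add2,r2:6,r3:5
cycle 4: CDB Add1=7; issue ADD r1<-Add1 // r0:8,r1:Add1,r2:6,r3:5
cycle 5: issue MUL r1<-Mul1 // r0:8,r1:Mul1,r2:6,r3:5
cycle 6: issue MUL r1<-Mul2 // r0:8,r1:Mul2,r2:6,r3:5
cycle 7: CDB Add1=10; issue SUB r1<-Add1 // r0:8,r1:Add1,r2:6,r3:5
cycle 8: CDB Add2=1; issue SUB r0<-Add2 // r0:Add2,r1:Add1,r2:6,r3:5
cycle 9: - // r0:Add2,r1:Add1,r2:6,r3:5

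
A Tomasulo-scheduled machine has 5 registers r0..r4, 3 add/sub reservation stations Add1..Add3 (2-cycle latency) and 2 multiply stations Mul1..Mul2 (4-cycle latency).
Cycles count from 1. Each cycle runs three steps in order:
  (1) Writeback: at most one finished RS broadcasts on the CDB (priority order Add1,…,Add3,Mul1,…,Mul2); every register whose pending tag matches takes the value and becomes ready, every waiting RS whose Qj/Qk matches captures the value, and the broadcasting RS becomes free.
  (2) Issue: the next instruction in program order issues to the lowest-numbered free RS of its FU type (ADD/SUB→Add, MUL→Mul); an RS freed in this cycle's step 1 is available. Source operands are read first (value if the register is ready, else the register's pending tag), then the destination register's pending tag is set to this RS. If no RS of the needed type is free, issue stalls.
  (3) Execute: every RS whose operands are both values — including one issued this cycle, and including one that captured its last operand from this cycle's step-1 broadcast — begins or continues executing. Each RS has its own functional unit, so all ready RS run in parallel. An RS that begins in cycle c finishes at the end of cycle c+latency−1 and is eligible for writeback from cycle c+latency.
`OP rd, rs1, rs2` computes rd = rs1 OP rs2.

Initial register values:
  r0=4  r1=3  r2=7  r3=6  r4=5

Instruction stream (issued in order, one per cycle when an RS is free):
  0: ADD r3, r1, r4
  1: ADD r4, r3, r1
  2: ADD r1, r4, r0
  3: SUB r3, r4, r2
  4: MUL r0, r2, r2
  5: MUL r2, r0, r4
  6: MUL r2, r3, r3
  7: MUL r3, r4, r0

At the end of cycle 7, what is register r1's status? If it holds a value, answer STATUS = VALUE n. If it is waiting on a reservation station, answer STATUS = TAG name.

c1: issue ADD r3<-Add1 | r0:4,r1:3,r2:7,r3:Add1,r4:5
c2: issue ADD r4<-Add2 | r0:4,r1:3,r2:7,r3:Add1,r4:Add2
c3: CDB Add1=8; issue ADD r1<-Add1 | r0:4,r1:Add1,r2:7,r3:8,r4:Add2
c4: issue SUB r3<-Add3 | r0:4,r1:Add1,r2:7,r3:Add3,r4:Add2
c5: CDB Add2=11; issue MUL r0<-Mul1 | r0:Mul1,r1:Add1,r2:7,r3:Add3,r4:11
c6: issue MUL r2<-Mul2 | r0:Mul1,r1:Add1,r2:Mul2,r3:Add3,r4:11
c7: CDB Add1=15; stall | r0:Mul1,r1:15,r2:Mul2,r3:Add3,r4:11

STATUS = VALUE 15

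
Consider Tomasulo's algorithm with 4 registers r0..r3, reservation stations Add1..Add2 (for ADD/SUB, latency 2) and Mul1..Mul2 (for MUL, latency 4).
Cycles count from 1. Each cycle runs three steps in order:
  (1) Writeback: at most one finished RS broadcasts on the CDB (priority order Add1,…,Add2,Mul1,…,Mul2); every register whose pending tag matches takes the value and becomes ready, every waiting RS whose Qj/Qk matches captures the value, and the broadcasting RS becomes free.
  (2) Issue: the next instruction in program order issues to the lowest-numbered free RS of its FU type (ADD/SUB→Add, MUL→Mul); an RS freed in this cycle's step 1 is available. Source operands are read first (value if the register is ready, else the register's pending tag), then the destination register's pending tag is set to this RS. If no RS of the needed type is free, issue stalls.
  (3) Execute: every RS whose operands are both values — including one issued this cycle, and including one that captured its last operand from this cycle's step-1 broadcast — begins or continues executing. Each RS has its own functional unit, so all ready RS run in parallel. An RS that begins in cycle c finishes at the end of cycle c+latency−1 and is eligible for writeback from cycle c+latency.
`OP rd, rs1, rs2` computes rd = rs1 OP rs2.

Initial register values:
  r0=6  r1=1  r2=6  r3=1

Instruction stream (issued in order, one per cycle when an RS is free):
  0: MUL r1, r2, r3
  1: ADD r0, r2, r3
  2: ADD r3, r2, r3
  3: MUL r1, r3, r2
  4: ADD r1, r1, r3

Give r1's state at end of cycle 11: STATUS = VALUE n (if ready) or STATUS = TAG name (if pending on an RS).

c1: issue MUL r1<-Mul1 | r0:6,r1:Mul1,r2:6,r3:1
c2: issue ADD r0<-Add1 | r0:Add1,r1:Mul1,r2:6,r3:1
c3: issue ADD r3<-Add2 | r0:Add1,r1:Mul1,r2:6,r3:Add2
c4: CDB Add1=7; issue MUL r1<-Mul2 | r0:7,r1:Mul2,r2:6,r3:Add2
c5: CDB Add2=7; issue ADD r1<-Add1 | r0:7,r1:Add1,r2:6,r3:7
c6: CDB Mul1=6 | r0:7,r1:Add1,r2:6,r3:7
c7: - | r0:7,r1:Add1,r2:6,r3:7
c8: - | r0:7,r1:Add1,r2:6,r3:7
c9: CDB Mul2=42 | r0:7,r1:Add1,r2:6,r3:7
c10: - | r0:7,r1:Add1,r2:6,r3:7
c11: CDB Add1=49 | r0:7,r1:49,r2:6,r3:7

STATUS = VALUE 49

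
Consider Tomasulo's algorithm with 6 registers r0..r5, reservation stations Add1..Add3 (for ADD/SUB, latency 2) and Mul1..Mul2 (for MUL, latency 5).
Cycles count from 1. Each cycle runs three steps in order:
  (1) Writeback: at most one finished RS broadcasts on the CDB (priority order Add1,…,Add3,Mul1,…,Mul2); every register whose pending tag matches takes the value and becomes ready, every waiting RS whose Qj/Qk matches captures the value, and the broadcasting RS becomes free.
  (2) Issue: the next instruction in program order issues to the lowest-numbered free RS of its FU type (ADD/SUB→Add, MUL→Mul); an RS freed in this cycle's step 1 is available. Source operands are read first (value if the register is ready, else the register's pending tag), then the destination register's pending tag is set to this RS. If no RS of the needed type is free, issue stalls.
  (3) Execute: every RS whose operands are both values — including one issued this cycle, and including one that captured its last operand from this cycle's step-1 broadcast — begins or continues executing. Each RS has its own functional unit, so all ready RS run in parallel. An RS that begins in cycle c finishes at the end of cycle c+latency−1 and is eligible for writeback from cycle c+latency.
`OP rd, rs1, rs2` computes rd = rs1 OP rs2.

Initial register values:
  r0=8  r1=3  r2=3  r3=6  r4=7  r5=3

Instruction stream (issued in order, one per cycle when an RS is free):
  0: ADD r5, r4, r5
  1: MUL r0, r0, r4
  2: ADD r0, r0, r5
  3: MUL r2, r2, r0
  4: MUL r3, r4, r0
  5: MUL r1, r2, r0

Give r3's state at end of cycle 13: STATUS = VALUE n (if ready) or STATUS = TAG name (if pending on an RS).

STATUS = TAG Mul1

cycle 1: issue ADD r5<-Add1 // r0:8,r1:3,r2:3,r3:6,r4:7,r5:Add1
cycle 2: issue MUL r0<-Mul1 // r0:Mul1,r1:3,r2:3,r3:6,r4:7,r5:Add1
cycle 3: CDB Add1=10; issue ADD r0<-Add1 // r0:Add1,r1:3,r2:3,r3:6,r4:7,r5:10
cycle 4: issue MUL r2<-Mul2 // r0:Add1,r1:3,r2:Mul2,r3:6,r4:7,r5:10
cycle 5: stall // r0:Add1,r1:3,r2:Mul2,r3:6,r4:7,r5:10
cycle 6: stall // r0:Add1,r1:3,r2:Mul2,r3:6,r4:7,r5:10
cycle 7: CDB Mul1=56; issue MUL r3<-Mul1 // r0:Add1,r1:3,r2:Mul2,r3:Mul1,r4:7,r5:10
cycle 8: stall // r0:Add1,r1:3,r2:Mul2,r3:Mul1,r4:7,r5:10
cycle 9: CDB Add1=66; stall // r0:66,r1:3,r2:Mul2,r3:Mul1,r4:7,r5:10
cycle 10: stall // r0:66,r1:3,r2:Mul2,r3:Mul1,r4:7,r5:10
cycle 11: stall // r0:66,r1:3,r2:Mul2,r3:Mul1,r4:7,r5:10
cycle 12: stall // r0:66,r1:3,r2:Mul2,r3:Mul1,r4:7,r5:10
cycle 13: stall // r0:66,r1:3,r2:Mul2,r3:Mul1,r4:7,r5:10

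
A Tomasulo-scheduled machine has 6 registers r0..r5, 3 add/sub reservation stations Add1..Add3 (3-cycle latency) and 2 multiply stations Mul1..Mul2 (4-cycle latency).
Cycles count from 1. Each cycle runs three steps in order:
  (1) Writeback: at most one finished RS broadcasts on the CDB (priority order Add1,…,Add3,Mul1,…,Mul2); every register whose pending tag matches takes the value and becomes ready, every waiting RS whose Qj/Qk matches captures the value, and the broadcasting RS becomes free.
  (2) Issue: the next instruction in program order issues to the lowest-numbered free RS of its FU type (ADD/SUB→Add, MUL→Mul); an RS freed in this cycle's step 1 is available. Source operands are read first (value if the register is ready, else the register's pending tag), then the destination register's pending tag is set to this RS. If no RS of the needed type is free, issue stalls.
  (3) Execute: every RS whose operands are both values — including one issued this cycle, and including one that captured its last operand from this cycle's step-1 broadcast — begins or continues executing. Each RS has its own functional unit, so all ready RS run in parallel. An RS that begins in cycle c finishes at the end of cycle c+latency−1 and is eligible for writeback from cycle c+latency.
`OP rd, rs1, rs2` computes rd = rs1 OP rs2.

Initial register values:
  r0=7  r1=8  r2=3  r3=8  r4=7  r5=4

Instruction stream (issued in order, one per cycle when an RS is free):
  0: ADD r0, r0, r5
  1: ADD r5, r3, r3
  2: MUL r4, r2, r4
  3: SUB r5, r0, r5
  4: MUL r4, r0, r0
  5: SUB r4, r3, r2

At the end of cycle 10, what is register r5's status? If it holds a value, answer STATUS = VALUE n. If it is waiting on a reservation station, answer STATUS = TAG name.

STATUS = VALUE -5

cycle 1: issue ADD r0<-Add1 // r0:Add1,r1:8,r2:3,r3:8,r4:7,r5:4
cycle 2: issue ADD r5<-Add2 // r0:Add1,r1:8,r2:3,r3:8,r4:7,r5:Add2
cycle 3: issue MUL r4<-Mul1 // r0:Add1,r1:8,r2:3,r3:8,r4:Mul1,r5:Add2
cycle 4: CDB Add1=11; issue SUB r5<-Add1 // r0:11,r1:8,r2:3,r3:8,r4:Mul1,r5:Add1
cycle 5: CDB Add2=16; issue MUL r4<-Mul2 // r0:11,r1:8,r2:3,r3:8,r4:Mul2,r5:Add1
cycle 6: issue SUB r4<-Add2 // r0:11,r1:8,r2:3,r3:8,r4:Add2,r5:Add1
cycle 7: CDB Mul1=21 // r0:11,r1:8,r2:3,r3:8,r4:Add2,r5:Add1
cycle 8: CDB Add1=-5 // r0:11,r1:8,r2:3,r3:8,r4:Add2,r5:-5
cycle 9: CDB Add2=5 // r0:11,r1:8,r2:3,r3:8,r4:5,r5:-5
cycle 10: CDB Mul2=121 // r0:11,r1:8,r2:3,r3:8,r4:5,r5:-5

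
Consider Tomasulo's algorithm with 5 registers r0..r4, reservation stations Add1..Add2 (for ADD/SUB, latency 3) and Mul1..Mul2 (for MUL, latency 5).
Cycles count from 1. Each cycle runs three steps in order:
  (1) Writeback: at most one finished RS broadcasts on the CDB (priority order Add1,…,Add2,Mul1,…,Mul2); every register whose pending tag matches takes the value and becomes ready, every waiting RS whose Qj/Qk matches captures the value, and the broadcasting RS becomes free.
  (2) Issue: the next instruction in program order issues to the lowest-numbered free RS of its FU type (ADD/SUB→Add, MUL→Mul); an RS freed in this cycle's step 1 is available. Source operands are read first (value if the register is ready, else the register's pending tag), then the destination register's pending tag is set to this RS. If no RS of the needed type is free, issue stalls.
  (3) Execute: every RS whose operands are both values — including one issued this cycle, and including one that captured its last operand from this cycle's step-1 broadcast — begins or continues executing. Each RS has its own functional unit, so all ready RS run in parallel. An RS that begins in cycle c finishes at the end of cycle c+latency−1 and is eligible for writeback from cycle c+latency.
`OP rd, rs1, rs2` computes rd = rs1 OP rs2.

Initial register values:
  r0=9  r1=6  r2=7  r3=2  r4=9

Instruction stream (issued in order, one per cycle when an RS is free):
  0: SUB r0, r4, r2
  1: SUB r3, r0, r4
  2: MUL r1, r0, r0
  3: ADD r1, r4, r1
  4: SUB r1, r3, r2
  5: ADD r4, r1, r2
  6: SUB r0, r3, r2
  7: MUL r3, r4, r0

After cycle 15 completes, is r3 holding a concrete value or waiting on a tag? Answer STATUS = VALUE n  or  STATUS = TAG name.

STATUS = TAG Mul1

  c1: issue SUB r0<-Add1  regs: r0:Add1,r1:6,r2:7,r3:2,r4:9
  c2: issue SUB r3<-Add2  regs: r0:Add1,r1:6,r2:7,r3:Add2,r4:9
  c3: issue MUL r1<-Mul1  regs: r0:Add1,r1:Mul1,r2:7,r3:Add2,r4:9
  c4: CDB Add1=2; issue ADD r1<-Add1  regs: r0:2,r1:Add1,r2:7,r3:Add2,r4:9
  c5: stall  regs: r0:2,r1:Add1,r2:7,r3:Add2,r4:9
  c6: stall  regs: r0:2,r1:Add1,r2:7,r3:Add2,r4:9
  c7: CDB Add2=-7; issue SUB r1<-Add2  regs: r0:2,r1:Add2,r2:7,r3:-7,r4:9
  c8: stall  regs: r0:2,r1:Add2,r2:7,r3:-7,r4:9
  c9: CDB Mul1=4; stall  regs: r0:2,r1:Add2,r2:7,r3:-7,r4:9
  c10: CDB Add2=-14; issue ADD r4<-Add2  regs: r0:2,r1:-14,r2:7,r3:-7,r4:Add2
  c11: stall  regs: r0:2,r1:-14,r2:7,r3:-7,r4:Add2
  c12: CDB Add1=13; issue SUB r0<-Add1  regs: r0:Add1,r1:-14,r2:7,r3:-7,r4:Add2
  c13: CDB Add2=-7; issue MUL r3<-Mul1  regs: r0:Add1,r1:-14,r2:7,r3:Mul1,r4:-7
  c14: -  regs: r0:Add1,r1:-14,r2:7,r3:Mul1,r4:-7
  c15: CDB Add1=-14  regs: r0:-14,r1:-14,r2:7,r3:Mul1,r4:-7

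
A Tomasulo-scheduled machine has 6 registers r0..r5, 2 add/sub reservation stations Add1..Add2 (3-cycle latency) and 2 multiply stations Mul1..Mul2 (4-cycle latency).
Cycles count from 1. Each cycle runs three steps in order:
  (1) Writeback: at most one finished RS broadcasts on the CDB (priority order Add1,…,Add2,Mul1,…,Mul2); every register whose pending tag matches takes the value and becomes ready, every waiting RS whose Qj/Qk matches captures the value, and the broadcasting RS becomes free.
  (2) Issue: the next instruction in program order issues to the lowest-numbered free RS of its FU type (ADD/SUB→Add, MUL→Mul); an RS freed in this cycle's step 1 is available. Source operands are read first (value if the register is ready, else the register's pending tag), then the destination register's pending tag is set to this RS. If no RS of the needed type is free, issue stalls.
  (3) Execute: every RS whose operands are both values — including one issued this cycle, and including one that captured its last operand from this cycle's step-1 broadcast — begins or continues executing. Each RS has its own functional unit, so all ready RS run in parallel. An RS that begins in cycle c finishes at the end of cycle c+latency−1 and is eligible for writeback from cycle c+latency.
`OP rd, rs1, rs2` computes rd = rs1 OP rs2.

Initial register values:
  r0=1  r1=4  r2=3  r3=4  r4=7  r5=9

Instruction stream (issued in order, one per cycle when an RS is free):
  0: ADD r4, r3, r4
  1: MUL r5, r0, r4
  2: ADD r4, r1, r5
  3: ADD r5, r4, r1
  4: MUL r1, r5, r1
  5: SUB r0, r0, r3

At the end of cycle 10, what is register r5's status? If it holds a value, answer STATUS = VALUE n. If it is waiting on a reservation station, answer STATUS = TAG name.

STATUS = TAG Add1

c1: issue ADD r4<-Add1 | r0:1,r1:4,r2:3,r3:4,r4:Add1,r5:9
c2: issue MUL r5<-Mul1 | r0:1,r1:4,r2:3,r3:4,r4:Add1,r5:Mul1
c3: issue ADD r4<-Add2 | r0:1,r1:4,r2:3,r3:4,r4:Add2,r5:Mul1
c4: CDB Add1=11; issue ADD r5<-Add1 | r0:1,r1:4,r2:3,r3:4,r4:Add2,r5:Add1
c5: issue MUL r1<-Mul2 | r0:1,r1:Mul2,r2:3,r3:4,r4:Add2,r5:Add1
c6: stall | r0:1,r1:Mul2,r2:3,r3:4,r4:Add2,r5:Add1
c7: stall | r0:1,r1:Mul2,r2:3,r3:4,r4:Add2,r5:Add1
c8: CDB Mul1=11; stall | r0:1,r1:Mul2,r2:3,r3:4,r4:Add2,r5:Add1
c9: stall | r0:1,r1:Mul2,r2:3,r3:4,r4:Add2,r5:Add1
c10: stall | r0:1,r1:Mul2,r2:3,r3:4,r4:Add2,r5:Add1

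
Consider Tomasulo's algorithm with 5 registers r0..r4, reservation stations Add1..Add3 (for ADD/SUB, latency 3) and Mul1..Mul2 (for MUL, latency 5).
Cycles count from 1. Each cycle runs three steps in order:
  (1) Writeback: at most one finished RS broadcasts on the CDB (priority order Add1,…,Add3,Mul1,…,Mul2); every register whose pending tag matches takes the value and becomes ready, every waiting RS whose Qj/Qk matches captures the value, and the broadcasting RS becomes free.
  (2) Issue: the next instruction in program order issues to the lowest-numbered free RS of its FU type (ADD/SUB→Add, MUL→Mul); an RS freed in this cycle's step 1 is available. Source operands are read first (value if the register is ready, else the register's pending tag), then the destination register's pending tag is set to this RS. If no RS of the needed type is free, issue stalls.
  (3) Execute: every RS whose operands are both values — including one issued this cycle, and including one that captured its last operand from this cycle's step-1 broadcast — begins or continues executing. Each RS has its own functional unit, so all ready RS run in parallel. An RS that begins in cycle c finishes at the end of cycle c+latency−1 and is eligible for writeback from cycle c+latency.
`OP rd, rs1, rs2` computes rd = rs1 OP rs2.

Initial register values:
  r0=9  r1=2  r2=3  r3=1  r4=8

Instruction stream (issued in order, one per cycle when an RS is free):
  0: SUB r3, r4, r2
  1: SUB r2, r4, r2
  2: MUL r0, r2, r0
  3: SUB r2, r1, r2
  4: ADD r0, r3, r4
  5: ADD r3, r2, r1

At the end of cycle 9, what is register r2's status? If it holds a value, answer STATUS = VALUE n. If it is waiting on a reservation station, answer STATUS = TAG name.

c1: issue SUB r3<-Add1 | r0:9,r1:2,r2:3,r3:Add1,r4:8
c2: issue SUB r2<-Add2 | r0:9,r1:2,r2:Add2,r3:Add1,r4:8
c3: issue MUL r0<-Mul1 | r0:Mul1,r1:2,r2:Add2,r3:Add1,r4:8
c4: CDB Add1=5; issue SUB r2<-Add1 | r0:Mul1,r1:2,r2:Add1,r3:5,r4:8
c5: CDB Add2=5; issue ADD r0<-Add2 | r0:Add2,r1:2,r2:Add1,r3:5,r4:8
c6: issue ADD r3<-Add3 | r0:Add2,r1:2,r2:Add1,r3:Add3,r4:8
c7: - | r0:Add2,r1:2,r2:Add1,r3:Add3,r4:8
c8: CDB Add1=-3 | r0:Add2,r1:2,r2:-3,r3:Add3,r4:8
c9: CDB Add2=13 | r0:13,r1:2,r2:-3,r3:Add3,r4:8

STATUS = VALUE -3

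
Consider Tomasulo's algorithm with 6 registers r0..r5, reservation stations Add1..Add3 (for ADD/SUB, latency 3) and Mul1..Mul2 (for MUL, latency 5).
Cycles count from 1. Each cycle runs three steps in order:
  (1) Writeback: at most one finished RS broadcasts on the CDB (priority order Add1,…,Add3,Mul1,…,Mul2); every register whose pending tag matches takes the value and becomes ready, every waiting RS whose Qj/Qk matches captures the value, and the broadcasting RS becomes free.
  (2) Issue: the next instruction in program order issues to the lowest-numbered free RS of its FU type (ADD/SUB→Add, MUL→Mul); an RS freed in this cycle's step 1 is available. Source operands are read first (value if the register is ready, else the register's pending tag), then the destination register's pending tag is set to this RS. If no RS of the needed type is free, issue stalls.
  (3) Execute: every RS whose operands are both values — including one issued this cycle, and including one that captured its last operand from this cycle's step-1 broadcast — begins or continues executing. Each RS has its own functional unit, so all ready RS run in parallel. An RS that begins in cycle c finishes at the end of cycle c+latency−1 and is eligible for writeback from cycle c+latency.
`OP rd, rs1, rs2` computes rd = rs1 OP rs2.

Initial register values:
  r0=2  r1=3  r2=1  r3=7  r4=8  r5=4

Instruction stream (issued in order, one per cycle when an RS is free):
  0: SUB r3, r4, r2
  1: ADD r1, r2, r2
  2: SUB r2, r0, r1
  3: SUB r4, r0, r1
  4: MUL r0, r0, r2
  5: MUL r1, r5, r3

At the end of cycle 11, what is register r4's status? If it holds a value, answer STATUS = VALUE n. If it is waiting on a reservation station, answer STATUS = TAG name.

STATUS = VALUE 0

cycle 1: issue SUB r3<-Add1 // r0:2,r1:3,r2:1,r3:Add1,r4:8,r5:4
cycle 2: issue ADD r1<-Add2 // r0:2,r1:Add2,r2:1,r3:Add1,r4:8,r5:4
cycle 3: issue SUB r2<-Add3 // r0:2,r1:Add2,r2:Add3,r3:Add1,r4:8,r5:4
cycle 4: CDB Add1=7; issue SUB r4<-Add1 // r0:2,r1:Add2,r2:Add3,r3:7,r4:Add1,r5:4
cycle 5: CDB Add2=2; issue MUL r0<-Mul1 // r0:Mul1,r1:2,r2:Add3,r3:7,r4:Add1,r5:4
cycle 6: issue MUL r1<-Mul2 // r0:Mul1,r1:Mul2,r2:Add3,r3:7,r4:Add1,r5:4
cycle 7: - // r0:Mul1,r1:Mul2,r2:Add3,r3:7,r4:Add1,r5:4
cycle 8: CDB Add1=0 // r0:Mul1,r1:Mul2,r2:Add3,r3:7,r4:0,r5:4
cycle 9: CDB Add3=0 // r0:Mul1,r1:Mul2,r2:0,r3:7,r4:0,r5:4
cycle 10: - // r0:Mul1,r1:Mul2,r2:0,r3:7,r4:0,r5:4
cycle 11: CDB Mul2=28 // r0:Mul1,r1:28,r2:0,r3:7,r4:0,r5:4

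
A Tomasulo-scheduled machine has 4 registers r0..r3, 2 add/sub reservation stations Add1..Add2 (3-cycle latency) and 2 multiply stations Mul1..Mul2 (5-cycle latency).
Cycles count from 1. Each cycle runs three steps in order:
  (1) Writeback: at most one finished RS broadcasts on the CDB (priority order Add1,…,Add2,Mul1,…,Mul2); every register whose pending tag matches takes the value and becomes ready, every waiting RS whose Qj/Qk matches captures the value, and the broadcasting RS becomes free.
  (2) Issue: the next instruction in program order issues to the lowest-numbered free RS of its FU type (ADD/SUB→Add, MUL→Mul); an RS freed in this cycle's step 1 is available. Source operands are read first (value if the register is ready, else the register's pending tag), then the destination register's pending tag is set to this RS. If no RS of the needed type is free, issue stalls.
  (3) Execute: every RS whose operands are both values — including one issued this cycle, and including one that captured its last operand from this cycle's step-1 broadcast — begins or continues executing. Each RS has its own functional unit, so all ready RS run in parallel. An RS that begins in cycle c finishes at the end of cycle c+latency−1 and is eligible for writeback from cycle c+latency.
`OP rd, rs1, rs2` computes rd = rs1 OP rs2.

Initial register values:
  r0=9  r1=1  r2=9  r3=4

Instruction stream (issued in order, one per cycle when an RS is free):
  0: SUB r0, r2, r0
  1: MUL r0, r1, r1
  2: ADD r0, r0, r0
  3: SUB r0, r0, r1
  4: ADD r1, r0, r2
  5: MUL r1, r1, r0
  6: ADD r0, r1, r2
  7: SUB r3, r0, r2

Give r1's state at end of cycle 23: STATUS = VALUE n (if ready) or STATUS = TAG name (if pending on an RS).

STATUS = VALUE 10

cycle 1: issue SUB r0<-Add1 // r0:Add1,r1:1,r2:9,r3:4
cycle 2: issue MUL r0<-Mul1 // r0:Mul1,r1:1,r2:9,r3:4
cycle 3: issue ADD r0<-Add2 // r0:Add2,r1:1,r2:9,r3:4
cycle 4: CDB Add1=0; issue SUB r0<-Add1 // r0:Add1,r1:1,r2:9,r3:4
cycle 5: stall // r0:Add1,r1:1,r2:9,r3:4
cycle 6: stall // r0:Add1,r1:1,r2:9,r3:4
cycle 7: CDB Mul1=1; stall // r0:Add1,r1:1,r2:9,r3:4
cycle 8: stall // r0:Add1,r1:1,r2:9,r3:4
cycle 9: stall // r0:Add1,r1:1,r2:9,r3:4
cycle 10: CDB Add2=2; issue ADD r1<-Add2 // r0:Add1,r1:Add2,r2:9,r3:4
cycle 11: issue MUL r1<-Mul1 // r0:Add1,r1:Mul1,r2:9,r3:4
cycle 12: stall // r0:Add1,r1:Mul1,r2:9,r3:4
cycle 13: CDB Add1=1; issue ADD r0<-Add1 // r0:Add1,r1:Mul1,r2:9,r3:4
cycle 14: stall // r0:Add1,r1:Mul1,r2:9,r3:4
cycle 15: stall // r0:Add1,r1:Mul1,r2:9,r3:4
cycle 16: CDB Add2=10; issue SUB r3<-Add2 // r0:Add1,r1:Mul1,r2:9,r3:Add2
cycle 17: - // r0:Add1,r1:Mul1,r2:9,r3:Add2
cycle 18: - // r0:Add1,r1:Mul1,r2:9,r3:Add2
cycle 19: - // r0:Add1,r1:Mul1,r2:9,r3:Add2
cycle 20: - // r0:Add1,r1:Mul1,r2:9,r3:Add2
cycle 21: CDB Mul1=10 // r0:Add1,r1:10,r2:9,r3:Add2
cycle 22: - // r0:Add1,r1:10,r2:9,r3:Add2
cycle 23: - // r0:Add1,r1:10,r2:9,r3:Add2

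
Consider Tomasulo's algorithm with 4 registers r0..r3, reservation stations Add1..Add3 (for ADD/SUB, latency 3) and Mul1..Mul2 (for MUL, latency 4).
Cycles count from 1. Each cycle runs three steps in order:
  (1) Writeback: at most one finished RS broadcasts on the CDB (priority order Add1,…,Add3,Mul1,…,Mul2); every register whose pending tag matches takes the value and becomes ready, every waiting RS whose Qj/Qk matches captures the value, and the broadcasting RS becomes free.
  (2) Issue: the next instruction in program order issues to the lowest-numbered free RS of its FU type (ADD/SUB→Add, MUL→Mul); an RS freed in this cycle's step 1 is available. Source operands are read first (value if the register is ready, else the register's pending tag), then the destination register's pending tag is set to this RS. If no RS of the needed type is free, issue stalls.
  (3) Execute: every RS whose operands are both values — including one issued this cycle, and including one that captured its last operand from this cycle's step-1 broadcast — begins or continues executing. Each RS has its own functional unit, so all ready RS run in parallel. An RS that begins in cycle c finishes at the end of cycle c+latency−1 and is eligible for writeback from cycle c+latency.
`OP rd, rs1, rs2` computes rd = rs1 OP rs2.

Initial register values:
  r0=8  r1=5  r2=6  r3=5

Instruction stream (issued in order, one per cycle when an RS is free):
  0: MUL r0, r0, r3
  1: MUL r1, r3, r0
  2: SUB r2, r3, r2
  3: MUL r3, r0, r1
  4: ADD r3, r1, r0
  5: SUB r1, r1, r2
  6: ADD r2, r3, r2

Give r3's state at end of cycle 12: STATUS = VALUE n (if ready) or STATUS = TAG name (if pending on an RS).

c1: issue MUL r0<-Mul1 | r0:Mul1,r1:5,r2:6,r3:5
c2: issue MUL r1<-Mul2 | r0:Mul1,r1:Mul2,r2:6,r3:5
c3: issue SUB r2<-Add1 | r0:Mul1,r1:Mul2,r2:Add1,r3:5
c4: stall | r0:Mul1,r1:Mul2,r2:Add1,r3:5
c5: CDB Mul1=40; issue MUL r3<-Mul1 | r0:40,r1:Mul2,r2:Add1,r3:Mul1
c6: CDB Add1=-1; issue ADD r3<-Add1 | r0:40,r1:Mul2,r2:-1,r3:Add1
c7: issue SUB r1<-Add2 | r0:40,r1:Add2,r2:-1,r3:Add1
c8: issue ADD r2<-Add3 | r0:40,r1:Add2,r2:Add3,r3:Add1
c9: CDB Mul2=200 | r0:40,r1:Add2,r2:Add3,r3:Add1
c10: - | r0:40,r1:Add2,r2:Add3,r3:Add1
c11: - | r0:40,r1:Add2,r2:Add3,r3:Add1
c12: CDB Add1=240 | r0:40,r1:Add2,r2:Add3,r3:240

STATUS = VALUE 240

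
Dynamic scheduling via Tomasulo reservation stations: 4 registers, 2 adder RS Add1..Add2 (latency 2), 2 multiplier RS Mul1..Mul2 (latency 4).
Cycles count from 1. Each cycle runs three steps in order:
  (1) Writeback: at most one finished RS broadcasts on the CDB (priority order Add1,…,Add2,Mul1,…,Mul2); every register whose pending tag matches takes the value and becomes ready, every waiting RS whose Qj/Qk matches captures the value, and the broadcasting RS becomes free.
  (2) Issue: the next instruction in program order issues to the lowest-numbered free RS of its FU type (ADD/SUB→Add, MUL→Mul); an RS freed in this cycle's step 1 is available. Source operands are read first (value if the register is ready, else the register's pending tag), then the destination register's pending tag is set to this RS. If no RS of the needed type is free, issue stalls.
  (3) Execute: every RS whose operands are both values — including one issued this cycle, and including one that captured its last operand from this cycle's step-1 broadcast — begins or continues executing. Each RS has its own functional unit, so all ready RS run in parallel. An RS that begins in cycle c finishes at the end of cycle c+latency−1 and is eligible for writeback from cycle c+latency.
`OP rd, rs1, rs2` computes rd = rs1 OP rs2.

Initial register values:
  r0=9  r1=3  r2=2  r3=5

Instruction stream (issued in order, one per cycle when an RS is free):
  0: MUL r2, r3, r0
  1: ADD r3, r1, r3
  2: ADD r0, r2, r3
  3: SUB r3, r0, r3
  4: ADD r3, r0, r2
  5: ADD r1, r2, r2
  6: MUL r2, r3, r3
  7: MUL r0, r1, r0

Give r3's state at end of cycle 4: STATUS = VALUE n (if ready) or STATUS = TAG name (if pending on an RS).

STATUS = TAG Add1

c1: issue MUL r2<-Mul1 | r0:9,r1:3,r2:Mul1,r3:5
c2: issue ADD r3<-Add1 | r0:9,r1:3,r2:Mul1,r3:Add1
c3: issue ADD r0<-Add2 | r0:Add2,r1:3,r2:Mul1,r3:Add1
c4: CDB Add1=8; issue SUB r3<-Add1 | r0:Add2,r1:3,r2:Mul1,r3:Add1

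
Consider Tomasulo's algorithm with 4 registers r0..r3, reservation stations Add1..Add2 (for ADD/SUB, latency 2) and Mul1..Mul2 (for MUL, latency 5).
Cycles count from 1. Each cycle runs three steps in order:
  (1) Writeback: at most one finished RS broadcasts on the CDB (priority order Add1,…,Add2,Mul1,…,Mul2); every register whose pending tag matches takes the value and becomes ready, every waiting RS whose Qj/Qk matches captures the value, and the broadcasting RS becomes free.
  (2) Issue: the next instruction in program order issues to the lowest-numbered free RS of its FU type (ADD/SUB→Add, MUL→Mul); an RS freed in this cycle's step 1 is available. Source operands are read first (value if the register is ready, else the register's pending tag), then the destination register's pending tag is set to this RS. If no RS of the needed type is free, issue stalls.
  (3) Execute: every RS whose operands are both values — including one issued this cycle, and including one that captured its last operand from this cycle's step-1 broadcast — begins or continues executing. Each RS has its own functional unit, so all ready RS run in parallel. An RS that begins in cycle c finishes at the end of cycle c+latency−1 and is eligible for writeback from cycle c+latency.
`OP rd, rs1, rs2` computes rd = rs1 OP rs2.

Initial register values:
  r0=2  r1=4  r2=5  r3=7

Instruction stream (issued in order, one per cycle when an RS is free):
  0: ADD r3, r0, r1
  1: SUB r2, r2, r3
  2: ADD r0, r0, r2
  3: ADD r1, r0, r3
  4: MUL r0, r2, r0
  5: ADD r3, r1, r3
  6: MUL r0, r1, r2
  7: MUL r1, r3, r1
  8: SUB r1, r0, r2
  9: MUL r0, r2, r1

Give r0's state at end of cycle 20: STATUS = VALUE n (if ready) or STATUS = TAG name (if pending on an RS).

STATUS = TAG Mul2

c1: issue ADD r3<-Add1 | r0:2,r1:4,r2:5,r3:Add1
c2: issue SUB r2<-Add2 | r0:2,r1:4,r2:Add2,r3:Add1
c3: CDB Add1=6; issue ADD r0<-Add1 | r0:Add1,r1:4,r2:Add2,r3:6
c4: stall | r0:Add1,r1:4,r2:Add2,r3:6
c5: CDB Add2=-1; issue ADD r1<-Add2 | r0:Add1,r1:Add2,r2:-1,r3:6
c6: issue MUL r0<-Mul1 | r0:Mul1,r1:Add2,r2:-1,r3:6
c7: CDB Add1=1; issue ADD r3<-Add1 | r0:Mul1,r1:Add2,r2:-1,r3:Add1
c8: issue MUL r0<-Mul2 | r0:Mul2,r1:Add2,r2:-1,r3:Add1
c9: CDB Add2=7; stall | r0:Mul2,r1:7,r2:-1,r3:Add1
c10: stall | r0:Mul2,r1:7,r2:-1,r3:Add1
c11: CDB Add1=13; stall | r0:Mul2,r1:7,r2:-1,r3:13
c12: CDB Mul1=-1; issue MUL r1<-Mul1 | r0:Mul2,r1:Mul1,r2:-1,r3:13
c13: issue SUB r1<-Add1 | r0:Mul2,r1:Add1,r2:-1,r3:13
c14: CDB Mul2=-7; issue MUL r0<-Mul2 | r0:Mul2,r1:Add1,r2:-1,r3:13
c15: - | r0:Mul2,r1:Add1,r2:-1,r3:13
c16: CDB Add1=-6 | r0:Mul2,r1:-6,r2:-1,r3:13
c17: CDB Mul1=91 | r0:Mul2,r1:-6,r2:-1,r3:13
c18: - | r0:Mul2,r1:-6,r2:-1,r3:13
c19: - | r0:Mul2,r1:-6,r2:-1,r3:13
c20: - | r0:Mul2,r1:-6,r2:-1,r3:13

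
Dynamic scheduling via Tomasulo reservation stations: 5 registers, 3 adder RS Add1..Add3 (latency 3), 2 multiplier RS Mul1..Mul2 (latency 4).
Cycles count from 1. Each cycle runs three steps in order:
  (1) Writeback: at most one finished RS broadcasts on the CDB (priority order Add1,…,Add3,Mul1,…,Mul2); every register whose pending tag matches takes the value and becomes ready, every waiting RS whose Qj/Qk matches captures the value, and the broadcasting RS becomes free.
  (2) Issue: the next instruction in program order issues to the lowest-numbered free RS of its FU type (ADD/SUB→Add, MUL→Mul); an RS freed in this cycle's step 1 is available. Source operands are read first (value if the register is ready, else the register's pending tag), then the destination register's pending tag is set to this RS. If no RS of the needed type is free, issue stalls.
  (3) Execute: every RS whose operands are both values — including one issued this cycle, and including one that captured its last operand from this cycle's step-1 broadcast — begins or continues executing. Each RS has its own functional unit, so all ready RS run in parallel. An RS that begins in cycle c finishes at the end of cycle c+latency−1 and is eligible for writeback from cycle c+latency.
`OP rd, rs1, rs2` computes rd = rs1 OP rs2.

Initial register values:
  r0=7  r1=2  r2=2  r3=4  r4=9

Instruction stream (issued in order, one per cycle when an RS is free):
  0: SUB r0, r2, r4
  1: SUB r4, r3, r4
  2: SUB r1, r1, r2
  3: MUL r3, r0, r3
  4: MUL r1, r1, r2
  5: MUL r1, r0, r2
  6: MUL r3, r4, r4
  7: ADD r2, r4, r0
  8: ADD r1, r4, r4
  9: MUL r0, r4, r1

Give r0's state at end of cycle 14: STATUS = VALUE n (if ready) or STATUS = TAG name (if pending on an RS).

STATUS = TAG Mul1

  c1: issue SUB r0<-Add1  regs: r0:Add1,r1:2,r2:2,r3:4,r4:9
  c2: issue SUB r4<-Add2  regs: r0:Add1,r1:2,r2:2,r3:4,r4:Add2
  c3: issue SUB r1<-Add3  regs: r0:Add1,r1:Add3,r2:2,r3:4,r4:Add2
  c4: CDB Add1=-7; issue MUL r3<-Mul1  regs: r0:-7,r1:Add3,r2:2,r3:Mul1,r4:Add2
  c5: CDB Add2=-5; issue MUL r1<-Mul2  regs: r0:-7,r1:Mul2,r2:2,r3:Mul1,r4:-5
  c6: CDB Add3=0; stall  regs: r0:-7,r1:Mul2,r2:2,r3:Mul1,r4:-5
  c7: stall  regs: r0:-7,r1:Mul2,r2:2,r3:Mul1,r4:-5
  c8: CDB Mul1=-28; issue MUL r1<-Mul1  regs: r0:-7,r1:Mul1,r2:2,r3:-28,r4:-5
  c9: stall  regs: r0:-7,r1:Mul1,r2:2,r3:-28,r4:-5
  c10: CDB Mul2=0; issue MUL r3<-Mul2  regs: r0:-7,r1:Mul1,r2:2,r3:Mul2,r4:-5
  c11: issue ADD r2<-Add1  regs: r0:-7,r1:Mul1,r2:Add1,r3:Mul2,r4:-5
  c12: CDB Mul1=-14; issue ADD r1<-Add2  regs: r0:-7,r1:Add2,r2:Add1,r3:Mul2,r4:-5
  c13: issue MUL r0<-Mul1  regs: r0:Mul1,r1:Add2,r2:Add1,r3:Mul2,r4:-5
  c14: CDB Add1=-12  regs: r0:Mul1,r1:Add2,r2:-12,r3:Mul2,r4:-5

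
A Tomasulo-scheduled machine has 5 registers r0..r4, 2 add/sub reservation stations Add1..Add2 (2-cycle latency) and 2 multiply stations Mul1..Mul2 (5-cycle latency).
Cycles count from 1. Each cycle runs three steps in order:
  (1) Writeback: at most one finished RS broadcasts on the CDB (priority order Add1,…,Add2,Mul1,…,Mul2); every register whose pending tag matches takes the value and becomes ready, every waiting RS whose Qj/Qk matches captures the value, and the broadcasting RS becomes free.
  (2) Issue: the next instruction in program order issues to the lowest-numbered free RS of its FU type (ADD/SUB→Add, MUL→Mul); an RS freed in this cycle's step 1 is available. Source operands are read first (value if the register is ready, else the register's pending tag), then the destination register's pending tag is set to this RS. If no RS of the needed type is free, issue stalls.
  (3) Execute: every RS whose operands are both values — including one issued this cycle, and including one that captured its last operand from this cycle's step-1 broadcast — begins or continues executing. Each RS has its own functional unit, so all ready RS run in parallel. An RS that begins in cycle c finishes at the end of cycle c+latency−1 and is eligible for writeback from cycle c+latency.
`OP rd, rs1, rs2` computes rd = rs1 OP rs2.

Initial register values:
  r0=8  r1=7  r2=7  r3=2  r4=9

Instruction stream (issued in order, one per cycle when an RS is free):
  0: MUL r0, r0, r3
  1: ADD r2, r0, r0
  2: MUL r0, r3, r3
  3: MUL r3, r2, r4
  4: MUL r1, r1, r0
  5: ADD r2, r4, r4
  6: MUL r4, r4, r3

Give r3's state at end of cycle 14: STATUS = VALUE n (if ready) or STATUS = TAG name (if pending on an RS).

cycle 1: issue MUL r0<-Mul1 // r0:Mul1,r1:7,r2:7,r3:2,r4:9
cycle 2: issue ADD r2<-Add1 // r0:Mul1,r1:7,r2:Add1,r3:2,r4:9
cycle 3: issue MUL r0<-Mul2 // r0:Mul2,r1:7,r2:Add1,r3:2,r4:9
cycle 4: stall // r0:Mul2,r1:7,r2:Add1,r3:2,r4:9
cycle 5: stall // r0:Mul2,r1:7,r2:Add1,r3:2,r4:9
cycle 6: CDB Mul1=16; issue MUL r3<-Mul1 // r0:Mul2,r1:7,r2:Add1,r3:Mul1,r4:9
cycle 7: stall // r0:Mul2,r1:7,r2:Add1,r3:Mul1,r4:9
cycle 8: CDB Add1=32; stall // r0:Mul2,r1:7,r2:32,r3:Mul1,r4:9
cycle 9: CDB Mul2=4; issue MUL r1<-Mul2 // r0:4,r1:Mul2,r2:32,r3:Mul1,r4:9
cycle 10: issue ADD r2<-Add1 // r0:4,r1:Mul2,r2:Add1,r3:Mul1,r4:9
cycle 11: stall // r0:4,r1:Mul2,r2:Add1,r3:Mul1,r4:9
cycle 12: CDB Add1=18; stall // r0:4,r1:Mul2,r2:18,r3:Mul1,r4:9
cycle 13: CDB Mul1=288; issue MUL r4<-Mul1 // r0:4,r1:Mul2,r2:18,r3:288,r4:Mul1
cycle 14: CDB Mul2=28 // r0:4,r1:28,r2:18,r3:288,r4:Mul1

STATUS = VALUE 288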